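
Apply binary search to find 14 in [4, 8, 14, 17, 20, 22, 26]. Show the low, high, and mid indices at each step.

Binary search for 14 in [4, 8, 14, 17, 20, 22, 26]:

lo=0, hi=6, mid=3, arr[mid]=17 -> 17 > 14, search left half
lo=0, hi=2, mid=1, arr[mid]=8 -> 8 < 14, search right half
lo=2, hi=2, mid=2, arr[mid]=14 -> Found target at index 2!

Binary search finds 14 at index 2 after 3 comparisons. The search repeatedly halves the search space by comparing with the middle element.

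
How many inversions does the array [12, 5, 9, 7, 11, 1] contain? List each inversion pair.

Finding inversions in [12, 5, 9, 7, 11, 1]:

(0, 1): arr[0]=12 > arr[1]=5
(0, 2): arr[0]=12 > arr[2]=9
(0, 3): arr[0]=12 > arr[3]=7
(0, 4): arr[0]=12 > arr[4]=11
(0, 5): arr[0]=12 > arr[5]=1
(1, 5): arr[1]=5 > arr[5]=1
(2, 3): arr[2]=9 > arr[3]=7
(2, 5): arr[2]=9 > arr[5]=1
(3, 5): arr[3]=7 > arr[5]=1
(4, 5): arr[4]=11 > arr[5]=1

Total inversions: 10

The array has 10 inversion(s): (0,1), (0,2), (0,3), (0,4), (0,5), (1,5), (2,3), (2,5), (3,5), (4,5). Each pair (i,j) satisfies i < j and arr[i] > arr[j].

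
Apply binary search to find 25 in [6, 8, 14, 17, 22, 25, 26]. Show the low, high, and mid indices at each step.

Binary search for 25 in [6, 8, 14, 17, 22, 25, 26]:

lo=0, hi=6, mid=3, arr[mid]=17 -> 17 < 25, search right half
lo=4, hi=6, mid=5, arr[mid]=25 -> Found target at index 5!

Binary search finds 25 at index 5 after 2 comparisons. The search repeatedly halves the search space by comparing with the middle element.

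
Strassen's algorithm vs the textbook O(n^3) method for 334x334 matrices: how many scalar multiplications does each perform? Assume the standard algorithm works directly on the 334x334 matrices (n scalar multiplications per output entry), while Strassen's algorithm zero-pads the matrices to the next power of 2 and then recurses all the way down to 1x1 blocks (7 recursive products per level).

Matrix multiplication for 334x334 matrices:

Strassen's algorithm requires power-of-2 dimensions. Pad 334x334 to 512x512 (next power of 2).

Standard algorithm: 334^3 = 37259704 multiplications
Strassen's algorithm: 7^(log2(512)) = 7^9 = 40353607 multiplications
Difference: 37259704 - 40353607 = -3093903 (Strassen uses MORE here due to padding overhead — for small or just-over-power-of-2 n, padding can outweigh the per-level savings)

Standard: 37259704 multiplications (334^3). Strassen: 40353607 multiplications (7^9, after padding to 512x512). Strassen reduces 8 recursive multiplications to 7 at each level.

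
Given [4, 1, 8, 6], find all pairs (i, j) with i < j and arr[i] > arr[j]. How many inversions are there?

Finding inversions in [4, 1, 8, 6]:

(0, 1): arr[0]=4 > arr[1]=1
(2, 3): arr[2]=8 > arr[3]=6

Total inversions: 2

The array has 2 inversion(s): (0,1), (2,3). Each pair (i,j) satisfies i < j and arr[i] > arr[j].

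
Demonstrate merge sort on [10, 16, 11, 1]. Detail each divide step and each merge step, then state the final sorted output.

Merge sort trace:

Split: [10, 16, 11, 1] -> [10, 16] and [11, 1]
  Split: [10, 16] -> [10] and [16]
  Merge: [10] + [16] -> [10, 16]
  Split: [11, 1] -> [11] and [1]
  Merge: [11] + [1] -> [1, 11]
Merge: [10, 16] + [1, 11] -> [1, 10, 11, 16]

Final sorted array: [1, 10, 11, 16]

The merge sort proceeds by recursively splitting the array and merging sorted halves.
After all merges, the sorted array is [1, 10, 11, 16].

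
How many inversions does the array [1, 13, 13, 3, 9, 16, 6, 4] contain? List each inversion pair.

Finding inversions in [1, 13, 13, 3, 9, 16, 6, 4]:

(1, 3): arr[1]=13 > arr[3]=3
(1, 4): arr[1]=13 > arr[4]=9
(1, 6): arr[1]=13 > arr[6]=6
(1, 7): arr[1]=13 > arr[7]=4
(2, 3): arr[2]=13 > arr[3]=3
(2, 4): arr[2]=13 > arr[4]=9
(2, 6): arr[2]=13 > arr[6]=6
(2, 7): arr[2]=13 > arr[7]=4
(4, 6): arr[4]=9 > arr[6]=6
(4, 7): arr[4]=9 > arr[7]=4
(5, 6): arr[5]=16 > arr[6]=6
(5, 7): arr[5]=16 > arr[7]=4
(6, 7): arr[6]=6 > arr[7]=4

Total inversions: 13

The array has 13 inversion(s): (1,3), (1,4), (1,6), (1,7), (2,3), (2,4), (2,6), (2,7), (4,6), (4,7), (5,6), (5,7), (6,7). Each pair (i,j) satisfies i < j and arr[i] > arr[j].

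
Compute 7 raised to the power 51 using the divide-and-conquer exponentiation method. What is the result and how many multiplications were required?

Computing 7^51 by squaring (build up from 7^1; each line after the first costs one multiplication):

7^1 = 7
7^2 = (7^1)^2 = 7^2 = 49
7^3 = 7 * 7^2 = 7 * 49 = 343
7^6 = (7^3)^2 = 343^2 = 117649
7^12 = (7^6)^2 = 117649^2 = 13841287201
7^24 = (7^12)^2 = 13841287201^2 = 191581231380566414401
7^25 = 7 * 7^24 = 7 * 191581231380566414401 = 1341068619663964900807
7^50 = (7^25)^2 = 1341068619663964900807^2 = 1798465042647412146620280340569649349251249
7^51 = 7 * 7^50 = 7 * 1798465042647412146620280340569649349251249 = 12589255298531885026341962383987545444758743

Result: 12589255298531885026341962383987545444758743
Multiplications needed: 8 (8 lines after 7^1)

7^51 = 12589255298531885026341962383987545444758743. Using exponentiation by squaring, this requires 8 multiplications. The key idea: if the exponent is even, square the half-power; if odd, multiply by the base once.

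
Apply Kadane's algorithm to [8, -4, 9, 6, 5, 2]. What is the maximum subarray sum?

Using Kadane's algorithm on [8, -4, 9, 6, 5, 2]:

Scanning through the array:
Position 1 (value -4): max_ending_here = 4, max_so_far = 8
Position 2 (value 9): max_ending_here = 13, max_so_far = 13
Position 3 (value 6): max_ending_here = 19, max_so_far = 19
Position 4 (value 5): max_ending_here = 24, max_so_far = 24
Position 5 (value 2): max_ending_here = 26, max_so_far = 26

Maximum subarray: [8, -4, 9, 6, 5, 2]
Maximum sum: 26

The maximum subarray is [8, -4, 9, 6, 5, 2] with sum 26. This subarray runs from index 0 to index 5.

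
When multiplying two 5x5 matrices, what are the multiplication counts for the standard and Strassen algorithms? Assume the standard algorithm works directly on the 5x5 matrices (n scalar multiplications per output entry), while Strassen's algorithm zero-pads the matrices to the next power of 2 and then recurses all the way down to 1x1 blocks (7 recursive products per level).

Matrix multiplication for 5x5 matrices:

Strassen's algorithm requires power-of-2 dimensions. Pad 5x5 to 8x8 (next power of 2).

Standard algorithm: 5^3 = 125 multiplications
Strassen's algorithm: 7^(log2(8)) = 7^3 = 343 multiplications
Difference: 125 - 343 = -218 (Strassen uses MORE here due to padding overhead — for small or just-over-power-of-2 n, padding can outweigh the per-level savings)

Standard: 125 multiplications (5^3). Strassen: 343 multiplications (7^3, after padding to 8x8). Strassen reduces 8 recursive multiplications to 7 at each level.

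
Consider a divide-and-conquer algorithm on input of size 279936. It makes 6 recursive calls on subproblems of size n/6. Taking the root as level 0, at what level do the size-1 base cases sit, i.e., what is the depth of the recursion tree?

For divide and conquer with division factor 6:

Problem sizes at each level:
Level 0: 279936
Level 1: 46656
Level 2: 7776
Level 3: 1296
Level 4: 216
Level 5: 36
Level 6: 6
Level 7: 1

The root is level 0 and the size-1 base case is level 7 (the tree spans levels 0 through 7, i.e. 8 levels counting the root), so the depth is the number of divisions: log_6(279936) = 7

The recursion tree depth is log_6(279936) = 7. At each level, the problem size is divided by 6, so it takes 7 divisions to reduce to a base case of size 1. The algorithm makes 6 recursive calls at each level.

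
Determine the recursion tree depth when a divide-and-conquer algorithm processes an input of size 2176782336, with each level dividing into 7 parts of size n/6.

For divide and conquer with division factor 6:

Problem sizes at each level:
Level 0: 2176782336
Level 1: 362797056
Level 2: 60466176
Level 3: 10077696
Level 4: 1679616
Level 5: 279936
Level 6: 46656
Level 7: 7776
Level 8: 1296
Level 9: 216
Level 10: 36
Level 11: 6
Level 12: 1

The root is level 0 and the size-1 base case is level 12 (the tree spans levels 0 through 12, i.e. 13 levels counting the root), so the depth is the number of divisions: log_6(2176782336) = 12

The recursion tree depth is log_6(2176782336) = 12. At each level, the problem size is divided by 6, so it takes 12 divisions to reduce to a base case of size 1. The algorithm makes 7 recursive calls at each level.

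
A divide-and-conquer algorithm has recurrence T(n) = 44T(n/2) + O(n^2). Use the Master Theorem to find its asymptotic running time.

Master Theorem for T(n) = 44T(n/2) + O(n^2):

a = 44, b = 2, c = 2
log_b(a) = log_2(44) = 5.4594

Case 1: c = 2 < log_2(44) = 5.4594
T(n) = O(n^(log_2 44))

For T(n) = 44T(n/2) + O(n^2): log_2(44) = 5.4594. This is Case 1 of the Master Theorem (c < log_b(a), work dominated by leaves), giving O(n^(log_2 44)).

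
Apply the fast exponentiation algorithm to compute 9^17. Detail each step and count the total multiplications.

Computing 9^17 by squaring (build up from 9^1; each line after the first costs one multiplication):

9^1 = 9
9^2 = (9^1)^2 = 9^2 = 81
9^4 = (9^2)^2 = 81^2 = 6561
9^8 = (9^4)^2 = 6561^2 = 43046721
9^16 = (9^8)^2 = 43046721^2 = 1853020188851841
9^17 = 9 * 9^16 = 9 * 1853020188851841 = 16677181699666569

Result: 16677181699666569
Multiplications needed: 5 (5 lines after 9^1)

9^17 = 16677181699666569. Using exponentiation by squaring, this requires 5 multiplications. The key idea: if the exponent is even, square the half-power; if odd, multiply by the base once.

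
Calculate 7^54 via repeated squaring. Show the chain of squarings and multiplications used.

Computing 7^54 by squaring (build up from 7^1; each line after the first costs one multiplication):

7^1 = 7
7^2 = (7^1)^2 = 7^2 = 49
7^3 = 7 * 7^2 = 7 * 49 = 343
7^6 = (7^3)^2 = 343^2 = 117649
7^12 = (7^6)^2 = 117649^2 = 13841287201
7^13 = 7 * 7^12 = 7 * 13841287201 = 96889010407
7^26 = (7^13)^2 = 96889010407^2 = 9387480337647754305649
7^27 = 7 * 7^26 = 7 * 9387480337647754305649 = 65712362363534280139543
7^54 = (7^27)^2 = 65712362363534280139543^2 = 4318114567396436564035293097707728087552248849

Result: 4318114567396436564035293097707728087552248849
Multiplications needed: 8 (8 lines after 7^1)

7^54 = 4318114567396436564035293097707728087552248849. Using exponentiation by squaring, this requires 8 multiplications. The key idea: if the exponent is even, square the half-power; if odd, multiply by the base once.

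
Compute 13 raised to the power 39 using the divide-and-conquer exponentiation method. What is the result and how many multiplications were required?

Computing 13^39 by squaring (build up from 13^1; each line after the first costs one multiplication):

13^1 = 13
13^2 = (13^1)^2 = 13^2 = 169
13^4 = (13^2)^2 = 169^2 = 28561
13^8 = (13^4)^2 = 28561^2 = 815730721
13^9 = 13 * 13^8 = 13 * 815730721 = 10604499373
13^18 = (13^9)^2 = 10604499373^2 = 112455406951957393129
13^19 = 13 * 13^18 = 13 * 112455406951957393129 = 1461920290375446110677
13^38 = (13^19)^2 = 1461920290375446110677^2 = 2137210935411428674141543654682486133398329
13^39 = 13 * 13^38 = 13 * 2137210935411428674141543654682486133398329 = 27783742160348572763840067510872319734178277

Result: 27783742160348572763840067510872319734178277
Multiplications needed: 8 (8 lines after 13^1)

13^39 = 27783742160348572763840067510872319734178277. Using exponentiation by squaring, this requires 8 multiplications. The key idea: if the exponent is even, square the half-power; if odd, multiply by the base once.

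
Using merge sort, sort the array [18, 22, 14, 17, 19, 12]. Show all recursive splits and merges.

Merge sort trace:

Split: [18, 22, 14, 17, 19, 12] -> [18, 22, 14] and [17, 19, 12]
  Split: [18, 22, 14] -> [18] and [22, 14]
    Split: [22, 14] -> [22] and [14]
    Merge: [22] + [14] -> [14, 22]
  Merge: [18] + [14, 22] -> [14, 18, 22]
  Split: [17, 19, 12] -> [17] and [19, 12]
    Split: [19, 12] -> [19] and [12]
    Merge: [19] + [12] -> [12, 19]
  Merge: [17] + [12, 19] -> [12, 17, 19]
Merge: [14, 18, 22] + [12, 17, 19] -> [12, 14, 17, 18, 19, 22]

Final sorted array: [12, 14, 17, 18, 19, 22]

The merge sort proceeds by recursively splitting the array and merging sorted halves.
After all merges, the sorted array is [12, 14, 17, 18, 19, 22].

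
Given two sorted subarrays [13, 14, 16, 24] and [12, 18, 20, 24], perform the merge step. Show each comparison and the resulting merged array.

Merging process:

Compare 13 vs 12: take 12 from right. Merged: [12]
Compare 13 vs 18: take 13 from left. Merged: [12, 13]
Compare 14 vs 18: take 14 from left. Merged: [12, 13, 14]
Compare 16 vs 18: take 16 from left. Merged: [12, 13, 14, 16]
Compare 24 vs 18: take 18 from right. Merged: [12, 13, 14, 16, 18]
Compare 24 vs 20: take 20 from right. Merged: [12, 13, 14, 16, 18, 20]
Compare 24 vs 24: take 24 from left. Merged: [12, 13, 14, 16, 18, 20, 24]
Append remaining from right: [24]. Merged: [12, 13, 14, 16, 18, 20, 24, 24]

Final merged array: [12, 13, 14, 16, 18, 20, 24, 24]
Total comparisons: 7

The merged array is [12, 13, 14, 16, 18, 20, 24, 24], requiring 7 comparisons. The merge step runs in O(n) time where n is the total number of elements.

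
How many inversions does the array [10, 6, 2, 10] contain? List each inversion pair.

Finding inversions in [10, 6, 2, 10]:

(0, 1): arr[0]=10 > arr[1]=6
(0, 2): arr[0]=10 > arr[2]=2
(1, 2): arr[1]=6 > arr[2]=2

Total inversions: 3

The array has 3 inversion(s): (0,1), (0,2), (1,2). Each pair (i,j) satisfies i < j and arr[i] > arr[j].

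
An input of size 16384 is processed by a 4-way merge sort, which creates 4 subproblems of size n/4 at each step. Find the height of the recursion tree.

For divide and conquer with division factor 4:

Problem sizes at each level:
Level 0: 16384
Level 1: 4096
Level 2: 1024
Level 3: 256
Level 4: 64
Level 5: 16
Level 6: 4
Level 7: 1

The root is level 0 and the size-1 base case is level 7 (the tree spans levels 0 through 7, i.e. 8 levels counting the root), so the depth is the number of divisions: log_4(16384) = 7

The recursion tree depth is log_4(16384) = 7. At each level, the problem size is divided by 4, so it takes 7 divisions to reduce to a base case of size 1. The algorithm makes 4 recursive calls at each level.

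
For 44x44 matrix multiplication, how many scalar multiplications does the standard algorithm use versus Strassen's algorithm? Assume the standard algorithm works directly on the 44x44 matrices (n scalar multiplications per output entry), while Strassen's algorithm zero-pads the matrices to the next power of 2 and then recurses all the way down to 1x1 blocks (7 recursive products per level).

Matrix multiplication for 44x44 matrices:

Strassen's algorithm requires power-of-2 dimensions. Pad 44x44 to 64x64 (next power of 2).

Standard algorithm: 44^3 = 85184 multiplications
Strassen's algorithm: 7^(log2(64)) = 7^6 = 117649 multiplications
Difference: 85184 - 117649 = -32465 (Strassen uses MORE here due to padding overhead — for small or just-over-power-of-2 n, padding can outweigh the per-level savings)

Standard: 85184 multiplications (44^3). Strassen: 117649 multiplications (7^6, after padding to 64x64). Strassen reduces 8 recursive multiplications to 7 at each level.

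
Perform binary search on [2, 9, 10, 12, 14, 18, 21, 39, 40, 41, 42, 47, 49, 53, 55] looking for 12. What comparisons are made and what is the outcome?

Binary search for 12 in [2, 9, 10, 12, 14, 18, 21, 39, 40, 41, 42, 47, 49, 53, 55]:

lo=0, hi=14, mid=7, arr[mid]=39 -> 39 > 12, search left half
lo=0, hi=6, mid=3, arr[mid]=12 -> Found target at index 3!

Binary search finds 12 at index 3 after 2 comparisons. The search repeatedly halves the search space by comparing with the middle element.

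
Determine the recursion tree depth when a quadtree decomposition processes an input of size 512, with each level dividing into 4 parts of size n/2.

For divide and conquer with division factor 2:

Problem sizes at each level:
Level 0: 512
Level 1: 256
Level 2: 128
Level 3: 64
Level 4: 32
Level 5: 16
Level 6: 8
Level 7: 4
Level 8: 2
Level 9: 1

The root is level 0 and the size-1 base case is level 9 (the tree spans levels 0 through 9, i.e. 10 levels counting the root), so the depth is the number of divisions: log_2(512) = 9

The recursion tree depth is log_2(512) = 9. At each level, the problem size is divided by 2, so it takes 9 divisions to reduce to a base case of size 1. The algorithm makes 4 recursive calls at each level.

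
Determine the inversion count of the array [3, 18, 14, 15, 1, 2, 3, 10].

Finding inversions in [3, 18, 14, 15, 1, 2, 3, 10]:

(0, 4): arr[0]=3 > arr[4]=1
(0, 5): arr[0]=3 > arr[5]=2
(1, 2): arr[1]=18 > arr[2]=14
(1, 3): arr[1]=18 > arr[3]=15
(1, 4): arr[1]=18 > arr[4]=1
(1, 5): arr[1]=18 > arr[5]=2
(1, 6): arr[1]=18 > arr[6]=3
(1, 7): arr[1]=18 > arr[7]=10
(2, 4): arr[2]=14 > arr[4]=1
(2, 5): arr[2]=14 > arr[5]=2
(2, 6): arr[2]=14 > arr[6]=3
(2, 7): arr[2]=14 > arr[7]=10
(3, 4): arr[3]=15 > arr[4]=1
(3, 5): arr[3]=15 > arr[5]=2
(3, 6): arr[3]=15 > arr[6]=3
(3, 7): arr[3]=15 > arr[7]=10

Total inversions: 16

The array has 16 inversion(s): (0,4), (0,5), (1,2), (1,3), (1,4), (1,5), (1,6), (1,7), (2,4), (2,5), (2,6), (2,7), (3,4), (3,5), (3,6), (3,7). Each pair (i,j) satisfies i < j and arr[i] > arr[j].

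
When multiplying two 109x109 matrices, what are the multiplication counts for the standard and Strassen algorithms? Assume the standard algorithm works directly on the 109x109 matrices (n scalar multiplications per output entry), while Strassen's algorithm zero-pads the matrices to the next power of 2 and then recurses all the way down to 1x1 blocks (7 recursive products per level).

Matrix multiplication for 109x109 matrices:

Strassen's algorithm requires power-of-2 dimensions. Pad 109x109 to 128x128 (next power of 2).

Standard algorithm: 109^3 = 1295029 multiplications
Strassen's algorithm: 7^(log2(128)) = 7^7 = 823543 multiplications
Savings: 1295029 - 823543 = 471486 multiplications

Standard: 1295029 multiplications (109^3). Strassen: 823543 multiplications (7^7, after padding to 128x128). Strassen reduces 8 recursive multiplications to 7 at each level.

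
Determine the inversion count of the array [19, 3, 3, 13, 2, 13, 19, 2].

Finding inversions in [19, 3, 3, 13, 2, 13, 19, 2]:

(0, 1): arr[0]=19 > arr[1]=3
(0, 2): arr[0]=19 > arr[2]=3
(0, 3): arr[0]=19 > arr[3]=13
(0, 4): arr[0]=19 > arr[4]=2
(0, 5): arr[0]=19 > arr[5]=13
(0, 7): arr[0]=19 > arr[7]=2
(1, 4): arr[1]=3 > arr[4]=2
(1, 7): arr[1]=3 > arr[7]=2
(2, 4): arr[2]=3 > arr[4]=2
(2, 7): arr[2]=3 > arr[7]=2
(3, 4): arr[3]=13 > arr[4]=2
(3, 7): arr[3]=13 > arr[7]=2
(5, 7): arr[5]=13 > arr[7]=2
(6, 7): arr[6]=19 > arr[7]=2

Total inversions: 14

The array has 14 inversion(s): (0,1), (0,2), (0,3), (0,4), (0,5), (0,7), (1,4), (1,7), (2,4), (2,7), (3,4), (3,7), (5,7), (6,7). Each pair (i,j) satisfies i < j and arr[i] > arr[j].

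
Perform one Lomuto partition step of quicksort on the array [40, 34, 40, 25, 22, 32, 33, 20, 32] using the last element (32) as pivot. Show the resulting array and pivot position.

Lomuto partition with pivot = 32:

Initial array: [40, 34, 40, 25, 22, 32, 33, 20, 32]

arr[0]=40 > 32: no swap
arr[1]=34 > 32: no swap
arr[2]=40 > 32: no swap
arr[3]=25 <= 32: swap with position 0, array becomes [25, 34, 40, 40, 22, 32, 33, 20, 32]
arr[4]=22 <= 32: swap with position 1, array becomes [25, 22, 40, 40, 34, 32, 33, 20, 32]
arr[5]=32 <= 32: swap with position 2, array becomes [25, 22, 32, 40, 34, 40, 33, 20, 32]
arr[6]=33 > 32: no swap
arr[7]=20 <= 32: swap with position 3, array becomes [25, 22, 32, 20, 34, 40, 33, 40, 32]

Place pivot at position 4: [25, 22, 32, 20, 32, 40, 33, 40, 34]
Pivot position: 4

After partitioning with pivot 32, the array becomes [25, 22, 32, 20, 32, 40, 33, 40, 34]. The pivot is placed at index 4. All elements to the left of the pivot are <= 32, and all elements to the right are > 32.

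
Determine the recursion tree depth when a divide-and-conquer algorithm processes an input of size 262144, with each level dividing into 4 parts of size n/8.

For divide and conquer with division factor 8:

Problem sizes at each level:
Level 0: 262144
Level 1: 32768
Level 2: 4096
Level 3: 512
Level 4: 64
Level 5: 8
Level 6: 1

The root is level 0 and the size-1 base case is level 6 (the tree spans levels 0 through 6, i.e. 7 levels counting the root), so the depth is the number of divisions: log_8(262144) = 6

The recursion tree depth is log_8(262144) = 6. At each level, the problem size is divided by 8, so it takes 6 divisions to reduce to a base case of size 1. The algorithm makes 4 recursive calls at each level.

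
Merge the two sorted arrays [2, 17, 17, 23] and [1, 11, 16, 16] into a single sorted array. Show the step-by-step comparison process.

Merging process:

Compare 2 vs 1: take 1 from right. Merged: [1]
Compare 2 vs 11: take 2 from left. Merged: [1, 2]
Compare 17 vs 11: take 11 from right. Merged: [1, 2, 11]
Compare 17 vs 16: take 16 from right. Merged: [1, 2, 11, 16]
Compare 17 vs 16: take 16 from right. Merged: [1, 2, 11, 16, 16]
Append remaining from left: [17, 17, 23]. Merged: [1, 2, 11, 16, 16, 17, 17, 23]

Final merged array: [1, 2, 11, 16, 16, 17, 17, 23]
Total comparisons: 5

The merged array is [1, 2, 11, 16, 16, 17, 17, 23], requiring 5 comparisons. The merge step runs in O(n) time where n is the total number of elements.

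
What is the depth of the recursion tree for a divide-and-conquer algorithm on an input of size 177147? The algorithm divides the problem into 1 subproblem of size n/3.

For divide and conquer with division factor 3:

Problem sizes at each level:
Level 0: 177147
Level 1: 59049
Level 2: 19683
Level 3: 6561
Level 4: 2187
Level 5: 729
Level 6: 243
Level 7: 81
Level 8: 27
Level 9: 9
Level 10: 3
Level 11: 1

The root is level 0 and the size-1 base case is level 11 (the tree spans levels 0 through 11, i.e. 12 levels counting the root), so the depth is the number of divisions: log_3(177147) = 11

The recursion tree depth is log_3(177147) = 11. At each level, the problem size is divided by 3, so it takes 11 divisions to reduce to a base case of size 1. The algorithm makes 1 recursive call at each level.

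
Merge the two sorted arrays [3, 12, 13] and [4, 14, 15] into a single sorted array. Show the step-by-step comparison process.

Merging process:

Compare 3 vs 4: take 3 from left. Merged: [3]
Compare 12 vs 4: take 4 from right. Merged: [3, 4]
Compare 12 vs 14: take 12 from left. Merged: [3, 4, 12]
Compare 13 vs 14: take 13 from left. Merged: [3, 4, 12, 13]
Append remaining from right: [14, 15]. Merged: [3, 4, 12, 13, 14, 15]

Final merged array: [3, 4, 12, 13, 14, 15]
Total comparisons: 4

The merged array is [3, 4, 12, 13, 14, 15], requiring 4 comparisons. The merge step runs in O(n) time where n is the total number of elements.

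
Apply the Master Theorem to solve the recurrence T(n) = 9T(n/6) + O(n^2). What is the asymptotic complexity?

Master Theorem for T(n) = 9T(n/6) + O(n^2):

a = 9, b = 6, c = 2
log_b(a) = log_6(9) = 1.2263

Case 3: c = 2 > log_6(9) = 1.2263
T(n) = O(n^2) = O(n^2)

For T(n) = 9T(n/6) + O(n^2): log_6(9) = 1.2263. This is Case 3 of the Master Theorem (c > log_b(a), work dominated by root), giving O(n^2).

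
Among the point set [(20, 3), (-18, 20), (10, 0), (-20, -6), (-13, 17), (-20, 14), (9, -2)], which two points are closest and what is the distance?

Computing all pairwise distances among 7 points:

d((20, 3), (-18, 20)) = 41.6293
d((20, 3), (10, 0)) = 10.4403
d((20, 3), (-20, -6)) = 41.0
d((20, 3), (-13, 17)) = 35.8469
d((20, 3), (-20, 14)) = 41.4849
d((20, 3), (9, -2)) = 12.083
d((-18, 20), (10, 0)) = 34.4093
d((-18, 20), (-20, -6)) = 26.0768
d((-18, 20), (-13, 17)) = 5.831
d((-18, 20), (-20, 14)) = 6.3246
d((-18, 20), (9, -2)) = 34.8281
d((10, 0), (-20, -6)) = 30.5941
d((10, 0), (-13, 17)) = 28.6007
d((10, 0), (-20, 14)) = 33.1059
d((10, 0), (9, -2)) = 2.2361 <-- minimum
d((-20, -6), (-13, 17)) = 24.0416
d((-20, -6), (-20, 14)) = 20.0
d((-20, -6), (9, -2)) = 29.2746
d((-13, 17), (-20, 14)) = 7.6158
d((-13, 17), (9, -2)) = 29.0689
d((-20, 14), (9, -2)) = 33.121

Closest pair: (10, 0) and (9, -2) with distance 2.2361

The closest pair is (10, 0) and (9, -2) with Euclidean distance 2.2361. For 7 points, brute-force pairwise comparison is shown above. For large n, the divide-and-conquer algorithm (sort by x, recurse on halves, check the dividing strip) achieves O(n log n).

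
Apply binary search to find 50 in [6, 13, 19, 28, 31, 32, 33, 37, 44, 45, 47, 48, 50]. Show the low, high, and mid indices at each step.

Binary search for 50 in [6, 13, 19, 28, 31, 32, 33, 37, 44, 45, 47, 48, 50]:

lo=0, hi=12, mid=6, arr[mid]=33 -> 33 < 50, search right half
lo=7, hi=12, mid=9, arr[mid]=45 -> 45 < 50, search right half
lo=10, hi=12, mid=11, arr[mid]=48 -> 48 < 50, search right half
lo=12, hi=12, mid=12, arr[mid]=50 -> Found target at index 12!

Binary search finds 50 at index 12 after 4 comparisons. The search repeatedly halves the search space by comparing with the middle element.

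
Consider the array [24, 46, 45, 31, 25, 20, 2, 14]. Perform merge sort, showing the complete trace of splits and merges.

Merge sort trace:

Split: [24, 46, 45, 31, 25, 20, 2, 14] -> [24, 46, 45, 31] and [25, 20, 2, 14]
  Split: [24, 46, 45, 31] -> [24, 46] and [45, 31]
    Split: [24, 46] -> [24] and [46]
    Merge: [24] + [46] -> [24, 46]
    Split: [45, 31] -> [45] and [31]
    Merge: [45] + [31] -> [31, 45]
  Merge: [24, 46] + [31, 45] -> [24, 31, 45, 46]
  Split: [25, 20, 2, 14] -> [25, 20] and [2, 14]
    Split: [25, 20] -> [25] and [20]
    Merge: [25] + [20] -> [20, 25]
    Split: [2, 14] -> [2] and [14]
    Merge: [2] + [14] -> [2, 14]
  Merge: [20, 25] + [2, 14] -> [2, 14, 20, 25]
Merge: [24, 31, 45, 46] + [2, 14, 20, 25] -> [2, 14, 20, 24, 25, 31, 45, 46]

Final sorted array: [2, 14, 20, 24, 25, 31, 45, 46]

The merge sort proceeds by recursively splitting the array and merging sorted halves.
After all merges, the sorted array is [2, 14, 20, 24, 25, 31, 45, 46].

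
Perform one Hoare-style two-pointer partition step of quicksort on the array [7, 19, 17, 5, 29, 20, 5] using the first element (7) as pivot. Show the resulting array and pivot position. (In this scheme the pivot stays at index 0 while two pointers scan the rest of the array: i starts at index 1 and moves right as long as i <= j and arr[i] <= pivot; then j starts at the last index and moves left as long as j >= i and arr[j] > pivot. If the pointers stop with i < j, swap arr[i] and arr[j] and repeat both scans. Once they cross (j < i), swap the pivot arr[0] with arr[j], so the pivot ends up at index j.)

Hoare-style two-pointer partition with pivot = 7:

Initial array: [7, 19, 17, 5, 29, 20, 5]

Pointers start at i = 1, j = 6.
i stops at index 1 (arr[1]=19 > 7), j stops at index 6 (arr[6]=5 <= 7): swap arr[1] and arr[6], array becomes [7, 5, 17, 5, 29, 20, 19]
i stops at index 2 (arr[2]=17 > 7), j stops at index 3 (arr[3]=5 <= 7): swap arr[2] and arr[3], array becomes [7, 5, 5, 17, 29, 20, 19]
i ends at 3, j ends at 2: the pointers have crossed (j < i), so scanning stops.

Swap pivot arr[0] with arr[2] to place pivot at position 2: [5, 5, 7, 17, 29, 20, 19]
Pivot position: 2

After partitioning with pivot 7, the array becomes [5, 5, 7, 17, 29, 20, 19]. The pivot is placed at index 2. All elements to the left of the pivot are <= 7, and all elements to the right are > 7.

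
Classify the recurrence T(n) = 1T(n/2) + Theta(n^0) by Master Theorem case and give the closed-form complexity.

Master Theorem for T(n) = 1T(n/2) + O(n^0):

a = 1, b = 2, c = 0
log_b(a) = log_2(1) = 0.0000

Case 2: c = 0 = log_2(1) = 0.0000
T(n) = O(n^0 log n) = O(log n)

For T(n) = 1T(n/2) + O(n^0): log_2(1) = 0.0000. This is Case 2 of the Master Theorem (c = log_b(a), equal work at all levels), giving O(log n).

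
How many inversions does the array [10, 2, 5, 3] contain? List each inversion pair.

Finding inversions in [10, 2, 5, 3]:

(0, 1): arr[0]=10 > arr[1]=2
(0, 2): arr[0]=10 > arr[2]=5
(0, 3): arr[0]=10 > arr[3]=3
(2, 3): arr[2]=5 > arr[3]=3

Total inversions: 4

The array has 4 inversion(s): (0,1), (0,2), (0,3), (2,3). Each pair (i,j) satisfies i < j and arr[i] > arr[j].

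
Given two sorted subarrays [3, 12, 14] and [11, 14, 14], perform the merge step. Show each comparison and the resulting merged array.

Merging process:

Compare 3 vs 11: take 3 from left. Merged: [3]
Compare 12 vs 11: take 11 from right. Merged: [3, 11]
Compare 12 vs 14: take 12 from left. Merged: [3, 11, 12]
Compare 14 vs 14: take 14 from left. Merged: [3, 11, 12, 14]
Append remaining from right: [14, 14]. Merged: [3, 11, 12, 14, 14, 14]

Final merged array: [3, 11, 12, 14, 14, 14]
Total comparisons: 4

The merged array is [3, 11, 12, 14, 14, 14], requiring 4 comparisons. The merge step runs in O(n) time where n is the total number of elements.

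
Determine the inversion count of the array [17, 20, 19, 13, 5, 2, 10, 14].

Finding inversions in [17, 20, 19, 13, 5, 2, 10, 14]:

(0, 3): arr[0]=17 > arr[3]=13
(0, 4): arr[0]=17 > arr[4]=5
(0, 5): arr[0]=17 > arr[5]=2
(0, 6): arr[0]=17 > arr[6]=10
(0, 7): arr[0]=17 > arr[7]=14
(1, 2): arr[1]=20 > arr[2]=19
(1, 3): arr[1]=20 > arr[3]=13
(1, 4): arr[1]=20 > arr[4]=5
(1, 5): arr[1]=20 > arr[5]=2
(1, 6): arr[1]=20 > arr[6]=10
(1, 7): arr[1]=20 > arr[7]=14
(2, 3): arr[2]=19 > arr[3]=13
(2, 4): arr[2]=19 > arr[4]=5
(2, 5): arr[2]=19 > arr[5]=2
(2, 6): arr[2]=19 > arr[6]=10
(2, 7): arr[2]=19 > arr[7]=14
(3, 4): arr[3]=13 > arr[4]=5
(3, 5): arr[3]=13 > arr[5]=2
(3, 6): arr[3]=13 > arr[6]=10
(4, 5): arr[4]=5 > arr[5]=2

Total inversions: 20

The array has 20 inversion(s): (0,3), (0,4), (0,5), (0,6), (0,7), (1,2), (1,3), (1,4), (1,5), (1,6), (1,7), (2,3), (2,4), (2,5), (2,6), (2,7), (3,4), (3,5), (3,6), (4,5). Each pair (i,j) satisfies i < j and arr[i] > arr[j].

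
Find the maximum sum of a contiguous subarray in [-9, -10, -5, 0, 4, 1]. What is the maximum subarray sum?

Using Kadane's algorithm on [-9, -10, -5, 0, 4, 1]:

Scanning through the array:
Position 1 (value -10): max_ending_here = -10, max_so_far = -9
Position 2 (value -5): max_ending_here = -5, max_so_far = -5
Position 3 (value 0): max_ending_here = 0, max_so_far = 0
Position 4 (value 4): max_ending_here = 4, max_so_far = 4
Position 5 (value 1): max_ending_here = 5, max_so_far = 5

Maximum subarray: [0, 4, 1]
Maximum sum: 5

The maximum subarray is [0, 4, 1] with sum 5. This subarray runs from index 3 to index 5.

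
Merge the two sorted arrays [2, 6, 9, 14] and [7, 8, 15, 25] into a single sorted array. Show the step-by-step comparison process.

Merging process:

Compare 2 vs 7: take 2 from left. Merged: [2]
Compare 6 vs 7: take 6 from left. Merged: [2, 6]
Compare 9 vs 7: take 7 from right. Merged: [2, 6, 7]
Compare 9 vs 8: take 8 from right. Merged: [2, 6, 7, 8]
Compare 9 vs 15: take 9 from left. Merged: [2, 6, 7, 8, 9]
Compare 14 vs 15: take 14 from left. Merged: [2, 6, 7, 8, 9, 14]
Append remaining from right: [15, 25]. Merged: [2, 6, 7, 8, 9, 14, 15, 25]

Final merged array: [2, 6, 7, 8, 9, 14, 15, 25]
Total comparisons: 6

The merged array is [2, 6, 7, 8, 9, 14, 15, 25], requiring 6 comparisons. The merge step runs in O(n) time where n is the total number of elements.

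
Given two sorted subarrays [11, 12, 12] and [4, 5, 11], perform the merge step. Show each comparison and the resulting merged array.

Merging process:

Compare 11 vs 4: take 4 from right. Merged: [4]
Compare 11 vs 5: take 5 from right. Merged: [4, 5]
Compare 11 vs 11: take 11 from left. Merged: [4, 5, 11]
Compare 12 vs 11: take 11 from right. Merged: [4, 5, 11, 11]
Append remaining from left: [12, 12]. Merged: [4, 5, 11, 11, 12, 12]

Final merged array: [4, 5, 11, 11, 12, 12]
Total comparisons: 4

The merged array is [4, 5, 11, 11, 12, 12], requiring 4 comparisons. The merge step runs in O(n) time where n is the total number of elements.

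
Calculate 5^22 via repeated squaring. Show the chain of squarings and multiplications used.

Computing 5^22 by squaring (build up from 5^1; each line after the first costs one multiplication):

5^1 = 5
5^2 = (5^1)^2 = 5^2 = 25
5^4 = (5^2)^2 = 25^2 = 625
5^5 = 5 * 5^4 = 5 * 625 = 3125
5^10 = (5^5)^2 = 3125^2 = 9765625
5^11 = 5 * 5^10 = 5 * 9765625 = 48828125
5^22 = (5^11)^2 = 48828125^2 = 2384185791015625

Result: 2384185791015625
Multiplications needed: 6 (6 lines after 5^1)

5^22 = 2384185791015625. Using exponentiation by squaring, this requires 6 multiplications. The key idea: if the exponent is even, square the half-power; if odd, multiply by the base once.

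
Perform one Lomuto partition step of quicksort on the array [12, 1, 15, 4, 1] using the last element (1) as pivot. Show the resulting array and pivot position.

Lomuto partition with pivot = 1:

Initial array: [12, 1, 15, 4, 1]

arr[0]=12 > 1: no swap
arr[1]=1 <= 1: swap with position 0, array becomes [1, 12, 15, 4, 1]
arr[2]=15 > 1: no swap
arr[3]=4 > 1: no swap

Place pivot at position 1: [1, 1, 15, 4, 12]
Pivot position: 1

After partitioning with pivot 1, the array becomes [1, 1, 15, 4, 12]. The pivot is placed at index 1. All elements to the left of the pivot are <= 1, and all elements to the right are > 1.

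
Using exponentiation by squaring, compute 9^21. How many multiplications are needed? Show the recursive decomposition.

Computing 9^21 by squaring (build up from 9^1; each line after the first costs one multiplication):

9^1 = 9
9^2 = (9^1)^2 = 9^2 = 81
9^4 = (9^2)^2 = 81^2 = 6561
9^5 = 9 * 9^4 = 9 * 6561 = 59049
9^10 = (9^5)^2 = 59049^2 = 3486784401
9^20 = (9^10)^2 = 3486784401^2 = 12157665459056928801
9^21 = 9 * 9^20 = 9 * 12157665459056928801 = 109418989131512359209

Result: 109418989131512359209
Multiplications needed: 6 (6 lines after 9^1)

9^21 = 109418989131512359209. Using exponentiation by squaring, this requires 6 multiplications. The key idea: if the exponent is even, square the half-power; if odd, multiply by the base once.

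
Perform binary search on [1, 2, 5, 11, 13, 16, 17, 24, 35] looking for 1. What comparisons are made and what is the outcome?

Binary search for 1 in [1, 2, 5, 11, 13, 16, 17, 24, 35]:

lo=0, hi=8, mid=4, arr[mid]=13 -> 13 > 1, search left half
lo=0, hi=3, mid=1, arr[mid]=2 -> 2 > 1, search left half
lo=0, hi=0, mid=0, arr[mid]=1 -> Found target at index 0!

Binary search finds 1 at index 0 after 3 comparisons. The search repeatedly halves the search space by comparing with the middle element.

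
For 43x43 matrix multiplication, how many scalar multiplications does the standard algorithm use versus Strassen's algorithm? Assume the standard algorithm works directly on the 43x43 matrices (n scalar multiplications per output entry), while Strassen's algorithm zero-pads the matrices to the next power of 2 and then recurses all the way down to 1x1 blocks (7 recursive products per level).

Matrix multiplication for 43x43 matrices:

Strassen's algorithm requires power-of-2 dimensions. Pad 43x43 to 64x64 (next power of 2).

Standard algorithm: 43^3 = 79507 multiplications
Strassen's algorithm: 7^(log2(64)) = 7^6 = 117649 multiplications
Difference: 79507 - 117649 = -38142 (Strassen uses MORE here due to padding overhead — for small or just-over-power-of-2 n, padding can outweigh the per-level savings)

Standard: 79507 multiplications (43^3). Strassen: 117649 multiplications (7^6, after padding to 64x64). Strassen reduces 8 recursive multiplications to 7 at each level.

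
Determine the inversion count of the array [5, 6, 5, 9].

Finding inversions in [5, 6, 5, 9]:

(1, 2): arr[1]=6 > arr[2]=5

Total inversions: 1

The array has 1 inversion(s): (1,2). Each pair (i,j) satisfies i < j and arr[i] > arr[j].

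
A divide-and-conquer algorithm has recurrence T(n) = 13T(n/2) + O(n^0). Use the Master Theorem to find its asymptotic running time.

Master Theorem for T(n) = 13T(n/2) + O(n^0):

a = 13, b = 2, c = 0
log_b(a) = log_2(13) = 3.7004

Case 1: c = 0 < log_2(13) = 3.7004
T(n) = O(n^(log_2 13))

For T(n) = 13T(n/2) + O(n^0): log_2(13) = 3.7004. This is Case 1 of the Master Theorem (c < log_b(a), work dominated by leaves), giving O(n^(log_2 13)).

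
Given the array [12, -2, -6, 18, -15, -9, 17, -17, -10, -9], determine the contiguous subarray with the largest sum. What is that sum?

Using Kadane's algorithm on [12, -2, -6, 18, -15, -9, 17, -17, -10, -9]:

Scanning through the array:
Position 1 (value -2): max_ending_here = 10, max_so_far = 12
Position 2 (value -6): max_ending_here = 4, max_so_far = 12
Position 3 (value 18): max_ending_here = 22, max_so_far = 22
Position 4 (value -15): max_ending_here = 7, max_so_far = 22
Position 5 (value -9): max_ending_here = -2, max_so_far = 22
Position 6 (value 17): max_ending_here = 17, max_so_far = 22
Position 7 (value -17): max_ending_here = 0, max_so_far = 22
Position 8 (value -10): max_ending_here = -10, max_so_far = 22
Position 9 (value -9): max_ending_here = -9, max_so_far = 22

Maximum subarray: [12, -2, -6, 18]
Maximum sum: 22

The maximum subarray is [12, -2, -6, 18] with sum 22. This subarray runs from index 0 to index 3.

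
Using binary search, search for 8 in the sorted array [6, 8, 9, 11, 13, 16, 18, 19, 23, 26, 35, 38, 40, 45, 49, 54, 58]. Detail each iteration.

Binary search for 8 in [6, 8, 9, 11, 13, 16, 18, 19, 23, 26, 35, 38, 40, 45, 49, 54, 58]:

lo=0, hi=16, mid=8, arr[mid]=23 -> 23 > 8, search left half
lo=0, hi=7, mid=3, arr[mid]=11 -> 11 > 8, search left half
lo=0, hi=2, mid=1, arr[mid]=8 -> Found target at index 1!

Binary search finds 8 at index 1 after 3 comparisons. The search repeatedly halves the search space by comparing with the middle element.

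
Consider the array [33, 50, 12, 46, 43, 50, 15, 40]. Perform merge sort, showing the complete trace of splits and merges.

Merge sort trace:

Split: [33, 50, 12, 46, 43, 50, 15, 40] -> [33, 50, 12, 46] and [43, 50, 15, 40]
  Split: [33, 50, 12, 46] -> [33, 50] and [12, 46]
    Split: [33, 50] -> [33] and [50]
    Merge: [33] + [50] -> [33, 50]
    Split: [12, 46] -> [12] and [46]
    Merge: [12] + [46] -> [12, 46]
  Merge: [33, 50] + [12, 46] -> [12, 33, 46, 50]
  Split: [43, 50, 15, 40] -> [43, 50] and [15, 40]
    Split: [43, 50] -> [43] and [50]
    Merge: [43] + [50] -> [43, 50]
    Split: [15, 40] -> [15] and [40]
    Merge: [15] + [40] -> [15, 40]
  Merge: [43, 50] + [15, 40] -> [15, 40, 43, 50]
Merge: [12, 33, 46, 50] + [15, 40, 43, 50] -> [12, 15, 33, 40, 43, 46, 50, 50]

Final sorted array: [12, 15, 33, 40, 43, 46, 50, 50]

The merge sort proceeds by recursively splitting the array and merging sorted halves.
After all merges, the sorted array is [12, 15, 33, 40, 43, 46, 50, 50].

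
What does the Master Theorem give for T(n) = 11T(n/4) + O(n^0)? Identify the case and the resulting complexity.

Master Theorem for T(n) = 11T(n/4) + O(n^0):

a = 11, b = 4, c = 0
log_b(a) = log_4(11) = 1.7297

Case 1: c = 0 < log_4(11) = 1.7297
T(n) = O(n^(log_4 11))

For T(n) = 11T(n/4) + O(n^0): log_4(11) = 1.7297. This is Case 1 of the Master Theorem (c < log_b(a), work dominated by leaves), giving O(n^(log_4 11)).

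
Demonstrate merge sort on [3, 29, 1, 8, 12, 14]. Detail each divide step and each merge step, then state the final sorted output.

Merge sort trace:

Split: [3, 29, 1, 8, 12, 14] -> [3, 29, 1] and [8, 12, 14]
  Split: [3, 29, 1] -> [3] and [29, 1]
    Split: [29, 1] -> [29] and [1]
    Merge: [29] + [1] -> [1, 29]
  Merge: [3] + [1, 29] -> [1, 3, 29]
  Split: [8, 12, 14] -> [8] and [12, 14]
    Split: [12, 14] -> [12] and [14]
    Merge: [12] + [14] -> [12, 14]
  Merge: [8] + [12, 14] -> [8, 12, 14]
Merge: [1, 3, 29] + [8, 12, 14] -> [1, 3, 8, 12, 14, 29]

Final sorted array: [1, 3, 8, 12, 14, 29]

The merge sort proceeds by recursively splitting the array and merging sorted halves.
After all merges, the sorted array is [1, 3, 8, 12, 14, 29].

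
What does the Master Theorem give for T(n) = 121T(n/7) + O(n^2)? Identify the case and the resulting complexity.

Master Theorem for T(n) = 121T(n/7) + O(n^2):

a = 121, b = 7, c = 2
log_b(a) = log_7(121) = 2.4645

Case 1: c = 2 < log_7(121) = 2.4645
T(n) = O(n^(log_7 121))

For T(n) = 121T(n/7) + O(n^2): log_7(121) = 2.4645. This is Case 1 of the Master Theorem (c < log_b(a), work dominated by leaves), giving O(n^(log_7 121)).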